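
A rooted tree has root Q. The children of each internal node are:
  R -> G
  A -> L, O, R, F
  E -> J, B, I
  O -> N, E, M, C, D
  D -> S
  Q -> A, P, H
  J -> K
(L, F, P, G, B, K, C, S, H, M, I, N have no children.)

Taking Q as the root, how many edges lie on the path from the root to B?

Path from Q to B: Q → A → O → E → B, which has 4 edges.

4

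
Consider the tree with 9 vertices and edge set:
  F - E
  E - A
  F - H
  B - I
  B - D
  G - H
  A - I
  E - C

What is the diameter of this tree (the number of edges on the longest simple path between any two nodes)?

7

A longest path is G–H–F–E–A–I–B–D, with 7 edges.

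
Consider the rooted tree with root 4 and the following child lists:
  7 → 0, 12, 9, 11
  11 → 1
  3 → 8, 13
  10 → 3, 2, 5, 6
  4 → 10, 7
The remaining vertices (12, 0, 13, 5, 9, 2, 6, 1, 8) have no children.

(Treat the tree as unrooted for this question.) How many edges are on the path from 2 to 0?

The path is 2 - 10 - 4 - 7 - 0, which has 4 edges.

4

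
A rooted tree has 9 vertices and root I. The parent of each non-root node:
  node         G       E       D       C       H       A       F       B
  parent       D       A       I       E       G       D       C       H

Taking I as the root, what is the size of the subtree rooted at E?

Descendants of E (including itself): E, C, F. That's 3.

3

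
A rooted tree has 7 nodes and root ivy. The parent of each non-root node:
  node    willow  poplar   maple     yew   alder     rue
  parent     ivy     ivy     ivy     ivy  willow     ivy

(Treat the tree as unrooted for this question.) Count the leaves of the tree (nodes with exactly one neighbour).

5

The leaves are alder, maple, poplar, rue, yew.
That is 5 leaves.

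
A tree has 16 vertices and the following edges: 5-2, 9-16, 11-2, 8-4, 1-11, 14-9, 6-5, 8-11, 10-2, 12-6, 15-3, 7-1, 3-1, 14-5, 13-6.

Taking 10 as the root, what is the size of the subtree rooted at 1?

The subtree rooted at 1 contains: 1, 3, 7, 15 — 4 nodes.

4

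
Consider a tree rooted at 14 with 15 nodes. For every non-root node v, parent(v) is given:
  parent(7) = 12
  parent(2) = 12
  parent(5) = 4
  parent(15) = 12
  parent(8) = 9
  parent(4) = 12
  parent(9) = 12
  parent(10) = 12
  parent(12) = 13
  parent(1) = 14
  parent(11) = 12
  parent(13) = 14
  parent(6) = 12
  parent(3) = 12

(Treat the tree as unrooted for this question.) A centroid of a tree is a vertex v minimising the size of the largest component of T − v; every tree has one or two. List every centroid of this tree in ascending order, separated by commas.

12

If 12 is removed the pieces have sizes 3, 2, 2, 1, 1, 1, 1, 1, 1, 1, all ≤ ⌊15/2⌋ = 7.
Every other node leaves some component of size > 7, so the centroid is unique.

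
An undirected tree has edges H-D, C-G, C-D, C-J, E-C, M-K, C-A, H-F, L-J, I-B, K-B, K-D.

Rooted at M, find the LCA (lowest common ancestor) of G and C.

C

Path G→root: G C D K M; path C→root: C D K M.
First common node: C.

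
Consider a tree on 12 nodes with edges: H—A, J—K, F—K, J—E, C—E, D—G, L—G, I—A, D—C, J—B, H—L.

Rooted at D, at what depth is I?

Path from D to I: D – G – L – H – A – I, which has 5 edges.

5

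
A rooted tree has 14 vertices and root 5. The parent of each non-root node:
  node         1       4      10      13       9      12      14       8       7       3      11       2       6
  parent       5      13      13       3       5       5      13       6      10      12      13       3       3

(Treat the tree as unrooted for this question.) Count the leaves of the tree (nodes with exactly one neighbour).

Exactly 8 nodes have a single neighbour: 1, 2, 4, 7, 8, 9, 11, 14.

8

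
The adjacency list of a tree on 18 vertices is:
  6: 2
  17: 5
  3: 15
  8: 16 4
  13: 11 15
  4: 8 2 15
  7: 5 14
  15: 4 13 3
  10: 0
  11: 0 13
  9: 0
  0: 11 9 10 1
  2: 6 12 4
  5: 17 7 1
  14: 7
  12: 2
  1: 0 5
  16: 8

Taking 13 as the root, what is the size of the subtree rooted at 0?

0's subtree: {0, 1, 9, 10, 5, 7, 17, 14}, size 8.

8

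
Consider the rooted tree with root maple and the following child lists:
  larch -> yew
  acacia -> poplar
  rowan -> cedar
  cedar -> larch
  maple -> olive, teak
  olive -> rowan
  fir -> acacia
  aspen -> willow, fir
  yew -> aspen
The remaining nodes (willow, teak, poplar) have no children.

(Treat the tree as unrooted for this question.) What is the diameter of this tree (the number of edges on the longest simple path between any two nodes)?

Starting from poplar, a farthest node is teak at distance 10.
One longest path: poplar-acacia-fir-aspen-yew-larch-cedar-rowan-olive-maple-teak.
So the diameter is 10.

10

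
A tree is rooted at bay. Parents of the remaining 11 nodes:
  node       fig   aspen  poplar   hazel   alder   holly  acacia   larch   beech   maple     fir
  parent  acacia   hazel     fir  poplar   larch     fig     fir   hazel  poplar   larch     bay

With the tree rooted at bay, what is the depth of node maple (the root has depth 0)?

Path from bay to maple: bay → fir → poplar → hazel → larch → maple, which has 5 edges.

5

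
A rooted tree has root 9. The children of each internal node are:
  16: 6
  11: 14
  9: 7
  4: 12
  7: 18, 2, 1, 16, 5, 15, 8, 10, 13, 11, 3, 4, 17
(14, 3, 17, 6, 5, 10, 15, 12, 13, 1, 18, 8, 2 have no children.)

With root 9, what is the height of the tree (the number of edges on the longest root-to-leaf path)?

The longest root-to-leaf path is 9–7–4–12 (3 edges).

3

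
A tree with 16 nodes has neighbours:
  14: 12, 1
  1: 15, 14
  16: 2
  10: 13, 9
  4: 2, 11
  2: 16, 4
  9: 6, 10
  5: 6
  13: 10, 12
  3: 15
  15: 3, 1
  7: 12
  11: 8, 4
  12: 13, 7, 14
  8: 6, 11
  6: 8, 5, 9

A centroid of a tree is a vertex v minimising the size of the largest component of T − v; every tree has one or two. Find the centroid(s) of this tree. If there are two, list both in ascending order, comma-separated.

9, 10

If 9 is removed the pieces have sizes 8, 7, all ≤ ⌊16/2⌋ = 8.
10 is adjacent to 9 and is also a centroid (the largest component after removing it is likewise 8).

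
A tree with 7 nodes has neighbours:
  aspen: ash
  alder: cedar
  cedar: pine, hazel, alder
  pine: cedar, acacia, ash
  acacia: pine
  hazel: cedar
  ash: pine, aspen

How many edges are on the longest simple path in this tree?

Starting from aspen, a farthest node is hazel at distance 4.
One longest path: aspen - ash - pine - cedar - hazel.
So the diameter is 4.

4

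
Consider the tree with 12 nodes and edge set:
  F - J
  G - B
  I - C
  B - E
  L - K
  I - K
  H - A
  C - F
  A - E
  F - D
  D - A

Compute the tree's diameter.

9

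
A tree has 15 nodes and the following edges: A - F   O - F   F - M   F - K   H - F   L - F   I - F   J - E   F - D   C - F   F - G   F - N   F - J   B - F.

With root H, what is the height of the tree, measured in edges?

3

The longest root-to-leaf path is H-F-J-E (3 edges).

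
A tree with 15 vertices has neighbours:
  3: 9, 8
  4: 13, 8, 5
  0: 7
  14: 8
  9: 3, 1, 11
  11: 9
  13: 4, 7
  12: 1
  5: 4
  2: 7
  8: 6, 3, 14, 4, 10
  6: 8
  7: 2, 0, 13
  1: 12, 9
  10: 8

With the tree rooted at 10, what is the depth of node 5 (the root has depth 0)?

3

Path from 10 to 5: 10–8–4–5, which has 3 edges.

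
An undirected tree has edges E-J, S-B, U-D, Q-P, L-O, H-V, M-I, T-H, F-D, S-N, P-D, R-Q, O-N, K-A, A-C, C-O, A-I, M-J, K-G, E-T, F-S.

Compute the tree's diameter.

16

BFS from V reaches R last, at distance 16; BFS from R confirms no node is farther.
Path: V - H - T - E - J - M - I - A - C - O - N - S - F - D - P - Q - R.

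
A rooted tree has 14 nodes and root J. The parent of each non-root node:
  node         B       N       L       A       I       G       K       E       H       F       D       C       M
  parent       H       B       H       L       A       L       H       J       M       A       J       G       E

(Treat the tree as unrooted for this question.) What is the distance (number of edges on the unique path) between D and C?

7

The path is D–J–E–M–H–L–G–C, which has 7 edges.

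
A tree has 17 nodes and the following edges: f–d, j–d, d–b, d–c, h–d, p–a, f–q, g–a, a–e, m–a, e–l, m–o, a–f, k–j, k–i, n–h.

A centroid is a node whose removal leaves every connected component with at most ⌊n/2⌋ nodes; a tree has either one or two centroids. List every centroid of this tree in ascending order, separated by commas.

f

Removing f splits the tree into components of sizes 8, 7, 1; the largest is 8 ≤ ⌊17/2⌋ = 8.
Every other node leaves some component of size > 8, so the centroid is unique.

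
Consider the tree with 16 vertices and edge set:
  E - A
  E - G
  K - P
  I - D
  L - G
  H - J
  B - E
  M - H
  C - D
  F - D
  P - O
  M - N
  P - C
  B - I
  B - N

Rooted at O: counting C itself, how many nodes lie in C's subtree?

C's subtree: {C, D, I, F, B, E, N, A, G, M, L, H, J}, size 13.

13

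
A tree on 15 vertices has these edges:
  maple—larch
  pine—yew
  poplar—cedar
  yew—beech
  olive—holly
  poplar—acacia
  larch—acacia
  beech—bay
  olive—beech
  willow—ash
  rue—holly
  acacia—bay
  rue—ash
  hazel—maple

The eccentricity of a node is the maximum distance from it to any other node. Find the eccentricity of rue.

8

Distances from rue peak at 8, attained at hazel.
rue–holly–olive–beech–bay–acacia–larch–maple–hazel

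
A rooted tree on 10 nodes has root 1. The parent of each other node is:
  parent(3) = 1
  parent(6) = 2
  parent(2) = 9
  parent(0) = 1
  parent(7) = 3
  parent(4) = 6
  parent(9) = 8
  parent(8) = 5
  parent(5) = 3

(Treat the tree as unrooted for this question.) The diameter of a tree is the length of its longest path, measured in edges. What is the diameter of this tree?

8

A longest path is 4-6-2-9-8-5-3-1-0, with 8 edges.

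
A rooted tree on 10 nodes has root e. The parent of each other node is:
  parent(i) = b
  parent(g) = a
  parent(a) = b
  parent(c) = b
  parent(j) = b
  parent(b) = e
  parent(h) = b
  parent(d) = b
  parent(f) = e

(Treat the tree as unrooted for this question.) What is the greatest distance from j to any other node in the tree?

The node farthest from j is g (f also at distance 3), via j–b–a–g — 3 edges.

3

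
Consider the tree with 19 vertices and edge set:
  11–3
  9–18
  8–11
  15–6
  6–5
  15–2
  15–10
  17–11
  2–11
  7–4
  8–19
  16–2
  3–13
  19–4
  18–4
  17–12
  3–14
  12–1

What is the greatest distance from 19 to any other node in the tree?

A farthest node from 19 is 5.
The path 19 – 8 – 11 – 2 – 15 – 6 – 5 has 6 edges.

6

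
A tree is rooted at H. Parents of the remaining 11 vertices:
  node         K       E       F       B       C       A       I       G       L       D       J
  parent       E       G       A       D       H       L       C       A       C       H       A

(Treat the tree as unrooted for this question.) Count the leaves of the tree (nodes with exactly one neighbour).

5

Degree-1 nodes: B, F, I, J, K — 5 of them.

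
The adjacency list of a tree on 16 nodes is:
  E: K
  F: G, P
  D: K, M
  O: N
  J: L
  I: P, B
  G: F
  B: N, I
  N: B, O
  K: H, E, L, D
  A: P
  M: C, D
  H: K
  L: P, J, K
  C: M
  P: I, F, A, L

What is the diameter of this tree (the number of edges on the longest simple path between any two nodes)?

Starting from O, a farthest node is C at distance 9.
One longest path: O – N – B – I – P – L – K – D – M – C.
So the diameter is 9.

9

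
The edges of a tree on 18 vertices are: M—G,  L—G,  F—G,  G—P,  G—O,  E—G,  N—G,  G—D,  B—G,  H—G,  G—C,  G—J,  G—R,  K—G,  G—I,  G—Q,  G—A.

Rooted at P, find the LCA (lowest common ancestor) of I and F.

Path I→root: I G P; path F→root: F G P.
First common node: G.

G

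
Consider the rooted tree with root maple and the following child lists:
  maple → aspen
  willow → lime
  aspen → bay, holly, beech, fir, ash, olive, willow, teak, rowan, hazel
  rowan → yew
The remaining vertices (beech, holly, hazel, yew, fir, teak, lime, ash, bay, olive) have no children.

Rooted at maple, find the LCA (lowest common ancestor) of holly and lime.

Path holly→root: holly aspen maple; path lime→root: lime willow aspen maple.
First common node: aspen.

aspen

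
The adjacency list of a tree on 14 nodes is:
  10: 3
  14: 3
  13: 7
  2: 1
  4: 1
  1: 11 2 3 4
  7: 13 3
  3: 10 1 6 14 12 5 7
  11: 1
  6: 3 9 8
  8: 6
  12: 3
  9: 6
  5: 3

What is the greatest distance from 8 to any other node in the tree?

The node farthest from 8 is 13 (4, 11, 2 also at distance 4), via 8–6–3–7–13 — 4 edges.

4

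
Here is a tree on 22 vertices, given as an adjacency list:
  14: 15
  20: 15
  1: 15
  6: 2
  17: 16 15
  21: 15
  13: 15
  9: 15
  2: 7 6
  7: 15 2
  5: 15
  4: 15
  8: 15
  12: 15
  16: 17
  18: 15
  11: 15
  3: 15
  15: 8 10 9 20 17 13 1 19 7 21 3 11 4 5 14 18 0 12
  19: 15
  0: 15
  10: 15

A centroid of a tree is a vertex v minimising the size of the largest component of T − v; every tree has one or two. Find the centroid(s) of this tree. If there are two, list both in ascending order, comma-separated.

Delete 15: the remaining components have sizes 3, 2, 1, 1, 1, 1, 1, 1, 1, 1, 1, 1, 1, 1, 1, 1, 1, 1. Max 3 ≤ 11, so 15 is a centroid.
Every other node leaves some component of size > 11, so the centroid is unique.

15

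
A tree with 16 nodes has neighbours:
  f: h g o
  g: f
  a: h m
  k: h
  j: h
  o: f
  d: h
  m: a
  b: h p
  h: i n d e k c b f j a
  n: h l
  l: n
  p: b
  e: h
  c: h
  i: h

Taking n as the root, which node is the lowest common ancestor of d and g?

h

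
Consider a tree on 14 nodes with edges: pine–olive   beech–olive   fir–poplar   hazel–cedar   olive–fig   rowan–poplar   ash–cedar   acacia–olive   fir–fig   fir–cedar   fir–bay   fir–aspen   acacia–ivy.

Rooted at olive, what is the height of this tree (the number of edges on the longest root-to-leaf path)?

4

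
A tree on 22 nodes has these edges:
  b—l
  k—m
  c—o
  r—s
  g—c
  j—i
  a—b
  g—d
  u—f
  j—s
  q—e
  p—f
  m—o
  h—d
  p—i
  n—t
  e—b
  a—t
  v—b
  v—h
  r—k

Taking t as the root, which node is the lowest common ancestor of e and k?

b

Path e→root: e b a t; path k→root: k m o c g d h v b a t.
First common node: b.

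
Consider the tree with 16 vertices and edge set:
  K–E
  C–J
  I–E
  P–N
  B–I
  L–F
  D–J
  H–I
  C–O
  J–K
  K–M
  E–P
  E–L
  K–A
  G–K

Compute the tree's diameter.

BFS from O reaches H last, at distance 6; BFS from H confirms no node is farther.
Path: O – C – J – K – E – I – H.

6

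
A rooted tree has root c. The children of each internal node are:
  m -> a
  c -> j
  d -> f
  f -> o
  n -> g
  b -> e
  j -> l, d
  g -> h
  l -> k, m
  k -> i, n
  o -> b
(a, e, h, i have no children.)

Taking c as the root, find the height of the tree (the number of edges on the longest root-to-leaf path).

6

h sits deepest: c–j–l–k–n–g–h — 6 edges from the root.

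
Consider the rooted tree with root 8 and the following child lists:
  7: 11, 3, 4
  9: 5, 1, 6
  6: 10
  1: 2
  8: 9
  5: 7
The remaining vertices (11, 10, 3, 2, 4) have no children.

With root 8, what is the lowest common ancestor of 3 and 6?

3's ancestor chain is 3, 7, 5, 9, 8 and 6's is 6, 9, 8; they first meet at 9.

9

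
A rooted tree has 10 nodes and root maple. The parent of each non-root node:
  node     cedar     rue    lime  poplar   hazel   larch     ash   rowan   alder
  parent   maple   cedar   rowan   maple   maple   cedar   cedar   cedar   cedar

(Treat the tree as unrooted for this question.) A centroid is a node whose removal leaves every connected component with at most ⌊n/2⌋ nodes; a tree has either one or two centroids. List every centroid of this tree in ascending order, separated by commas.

If cedar is removed the pieces have sizes 3, 2, 1, 1, 1, 1, all ≤ ⌊10/2⌋ = 5.
Every other node leaves some component of size > 5, so the centroid is unique.

cedar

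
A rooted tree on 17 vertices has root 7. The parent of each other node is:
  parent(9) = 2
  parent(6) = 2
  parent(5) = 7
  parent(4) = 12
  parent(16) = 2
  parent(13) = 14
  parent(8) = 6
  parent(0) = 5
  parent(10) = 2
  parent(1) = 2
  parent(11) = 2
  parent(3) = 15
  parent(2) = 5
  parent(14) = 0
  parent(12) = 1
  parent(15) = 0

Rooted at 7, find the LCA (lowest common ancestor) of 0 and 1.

5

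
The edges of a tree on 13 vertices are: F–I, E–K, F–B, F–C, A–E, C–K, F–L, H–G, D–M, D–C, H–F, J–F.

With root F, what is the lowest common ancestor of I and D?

F

I's ancestor chain is I, F and D's is D, C, F; they first meet at F.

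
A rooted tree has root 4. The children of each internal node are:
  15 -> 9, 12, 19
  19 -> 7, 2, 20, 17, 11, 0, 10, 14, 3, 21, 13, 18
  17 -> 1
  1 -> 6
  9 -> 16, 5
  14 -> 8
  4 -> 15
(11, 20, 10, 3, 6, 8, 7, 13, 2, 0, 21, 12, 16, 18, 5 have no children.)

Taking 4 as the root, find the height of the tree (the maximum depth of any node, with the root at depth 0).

A deepest node is 6, reached by 4–15–19–17–1–6.
That path has 5 edges, so the height is 5.

5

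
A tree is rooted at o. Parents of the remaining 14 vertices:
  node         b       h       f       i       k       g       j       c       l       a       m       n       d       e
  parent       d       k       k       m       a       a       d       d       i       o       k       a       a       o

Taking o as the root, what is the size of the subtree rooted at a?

Descendants of a (including itself): a, d, g, k, n, c, j, b, m, f, h, i, l. That's 13.

13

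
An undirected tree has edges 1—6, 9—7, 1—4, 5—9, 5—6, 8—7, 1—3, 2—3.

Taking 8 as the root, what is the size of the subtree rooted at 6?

5

Descendants of 6 (including itself): 6, 1, 3, 4, 2. That's 5.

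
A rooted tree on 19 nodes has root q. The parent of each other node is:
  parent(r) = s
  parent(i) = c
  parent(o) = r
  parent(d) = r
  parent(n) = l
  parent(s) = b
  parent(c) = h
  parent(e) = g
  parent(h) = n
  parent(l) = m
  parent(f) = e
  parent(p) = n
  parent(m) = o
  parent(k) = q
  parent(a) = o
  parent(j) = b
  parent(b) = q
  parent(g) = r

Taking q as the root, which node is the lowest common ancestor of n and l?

n's ancestor chain is n, l, m, o, r, s, b, q and l's is l, m, o, r, s, b, q; they first meet at l.

l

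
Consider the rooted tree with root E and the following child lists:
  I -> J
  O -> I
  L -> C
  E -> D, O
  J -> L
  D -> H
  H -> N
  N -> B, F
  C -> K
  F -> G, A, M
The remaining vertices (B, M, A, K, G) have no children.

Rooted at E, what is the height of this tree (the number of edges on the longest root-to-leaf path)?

A deepest node is K, reached by E-O-I-J-L-C-K.
That path has 6 edges, so the height is 6.

6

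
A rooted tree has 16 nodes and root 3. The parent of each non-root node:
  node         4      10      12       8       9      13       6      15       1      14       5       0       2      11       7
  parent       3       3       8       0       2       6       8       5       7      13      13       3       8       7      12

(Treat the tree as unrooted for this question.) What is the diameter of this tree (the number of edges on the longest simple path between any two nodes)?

BFS from 15 reaches 10 last, at distance 7; BFS from 10 confirms no node is farther.
Path: 15-5-13-6-8-0-3-10.

7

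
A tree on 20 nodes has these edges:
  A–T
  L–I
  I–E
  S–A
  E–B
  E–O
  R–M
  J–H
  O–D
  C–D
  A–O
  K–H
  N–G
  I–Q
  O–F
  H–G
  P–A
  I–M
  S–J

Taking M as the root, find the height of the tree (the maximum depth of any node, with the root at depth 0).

9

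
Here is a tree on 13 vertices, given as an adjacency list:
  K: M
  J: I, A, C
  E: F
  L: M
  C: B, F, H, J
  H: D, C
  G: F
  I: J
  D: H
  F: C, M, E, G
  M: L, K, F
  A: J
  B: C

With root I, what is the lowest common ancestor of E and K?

F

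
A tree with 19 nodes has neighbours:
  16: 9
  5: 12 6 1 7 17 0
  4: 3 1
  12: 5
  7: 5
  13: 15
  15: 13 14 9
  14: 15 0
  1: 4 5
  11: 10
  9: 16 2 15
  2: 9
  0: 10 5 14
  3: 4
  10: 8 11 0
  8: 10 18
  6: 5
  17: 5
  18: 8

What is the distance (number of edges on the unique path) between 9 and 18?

6

Walking from 9: 9 - 15 - 14 - 0 - 10 - 8 - 18. Length 6.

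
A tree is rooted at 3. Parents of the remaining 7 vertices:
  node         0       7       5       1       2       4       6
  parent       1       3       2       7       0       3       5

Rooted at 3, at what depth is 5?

Climbing from 5 to the root: 5–2–0–1–7–3. That's 5 steps.

5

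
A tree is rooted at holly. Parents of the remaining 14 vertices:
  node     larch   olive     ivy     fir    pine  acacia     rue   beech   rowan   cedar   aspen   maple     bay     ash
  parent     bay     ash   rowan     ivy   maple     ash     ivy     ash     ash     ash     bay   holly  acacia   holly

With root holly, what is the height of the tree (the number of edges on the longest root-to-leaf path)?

4

rue sits deepest: holly-ash-rowan-ivy-rue — 4 edges from the root.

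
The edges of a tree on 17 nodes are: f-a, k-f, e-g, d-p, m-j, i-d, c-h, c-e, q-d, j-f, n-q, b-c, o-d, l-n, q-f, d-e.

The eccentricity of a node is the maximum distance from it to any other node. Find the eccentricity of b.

7

A farthest node from b is m.
The path b – c – e – d – q – f – j – m has 7 edges.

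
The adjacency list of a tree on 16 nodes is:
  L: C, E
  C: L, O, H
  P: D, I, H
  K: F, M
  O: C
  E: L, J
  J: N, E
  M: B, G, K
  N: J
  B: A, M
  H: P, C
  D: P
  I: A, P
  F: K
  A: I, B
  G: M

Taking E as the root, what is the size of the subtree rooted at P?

9

The subtree rooted at P contains: P, D, I, A, B, M, K, G, F — 9 nodes.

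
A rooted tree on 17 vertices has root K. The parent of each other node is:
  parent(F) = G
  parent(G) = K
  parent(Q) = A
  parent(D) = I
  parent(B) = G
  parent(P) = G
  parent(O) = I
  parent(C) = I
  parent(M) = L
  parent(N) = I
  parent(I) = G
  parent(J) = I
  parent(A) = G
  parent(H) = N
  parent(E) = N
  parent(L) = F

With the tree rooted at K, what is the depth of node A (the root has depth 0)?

2

Climbing from A to the root: A–G–K. That's 2 steps.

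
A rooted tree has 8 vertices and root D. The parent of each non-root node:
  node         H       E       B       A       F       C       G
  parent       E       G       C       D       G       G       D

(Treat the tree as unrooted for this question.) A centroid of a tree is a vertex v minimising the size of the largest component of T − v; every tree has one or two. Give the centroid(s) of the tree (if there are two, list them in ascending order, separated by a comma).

G

If G is removed the pieces have sizes 2, 2, 2, 1, all ≤ ⌊8/2⌋ = 4.
No neighbour of G does as well, so G is the unique centroid.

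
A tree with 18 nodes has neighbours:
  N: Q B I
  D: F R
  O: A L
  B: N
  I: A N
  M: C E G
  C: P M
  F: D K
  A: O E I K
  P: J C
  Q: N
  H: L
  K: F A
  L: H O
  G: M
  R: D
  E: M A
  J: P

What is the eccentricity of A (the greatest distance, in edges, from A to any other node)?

Distances from A peak at 5, attained at J.
A – E – M – C – P – J

5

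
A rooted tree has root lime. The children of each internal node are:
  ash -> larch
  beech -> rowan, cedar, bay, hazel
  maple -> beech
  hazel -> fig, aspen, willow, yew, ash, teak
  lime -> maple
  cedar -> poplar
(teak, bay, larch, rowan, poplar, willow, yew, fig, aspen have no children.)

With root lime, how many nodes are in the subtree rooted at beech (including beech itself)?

13

The subtree rooted at beech contains: beech, hazel, bay, cedar, rowan, willow, ash, yew, teak, aspen, fig, poplar, larch — 13 nodes.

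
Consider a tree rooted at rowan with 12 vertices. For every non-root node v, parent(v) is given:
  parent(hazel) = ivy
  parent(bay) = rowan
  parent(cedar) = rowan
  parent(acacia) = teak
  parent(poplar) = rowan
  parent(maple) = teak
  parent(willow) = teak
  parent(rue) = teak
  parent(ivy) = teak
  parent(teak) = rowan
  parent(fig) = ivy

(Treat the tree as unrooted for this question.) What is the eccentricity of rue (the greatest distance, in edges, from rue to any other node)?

The node farthest from rue is bay (hazel, cedar, fig, poplar also at distance 3), via rue–teak–rowan–bay — 3 edges.

3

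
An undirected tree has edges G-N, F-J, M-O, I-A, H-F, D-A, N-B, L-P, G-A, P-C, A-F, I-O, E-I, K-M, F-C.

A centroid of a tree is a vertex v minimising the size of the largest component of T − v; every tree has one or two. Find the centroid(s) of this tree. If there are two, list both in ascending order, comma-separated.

A

If A is removed the pieces have sizes 6, 5, 3, 1, all ≤ ⌊16/2⌋ = 8.
No neighbour of A does as well, so A is the unique centroid.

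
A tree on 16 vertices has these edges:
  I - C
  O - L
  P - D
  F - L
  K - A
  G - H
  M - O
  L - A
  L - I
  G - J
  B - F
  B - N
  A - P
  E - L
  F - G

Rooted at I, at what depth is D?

Path from I to D: I – L – A – P – D, which has 4 edges.

4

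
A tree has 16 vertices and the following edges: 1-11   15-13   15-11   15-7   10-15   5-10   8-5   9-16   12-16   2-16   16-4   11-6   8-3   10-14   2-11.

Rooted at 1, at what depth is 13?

Path from 1 to 13: 1 → 11 → 15 → 13, which has 3 edges.

3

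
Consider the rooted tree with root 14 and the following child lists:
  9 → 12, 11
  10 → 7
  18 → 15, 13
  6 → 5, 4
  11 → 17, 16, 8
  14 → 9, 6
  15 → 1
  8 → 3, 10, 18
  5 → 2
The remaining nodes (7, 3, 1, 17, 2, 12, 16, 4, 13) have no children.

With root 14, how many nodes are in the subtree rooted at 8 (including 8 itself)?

8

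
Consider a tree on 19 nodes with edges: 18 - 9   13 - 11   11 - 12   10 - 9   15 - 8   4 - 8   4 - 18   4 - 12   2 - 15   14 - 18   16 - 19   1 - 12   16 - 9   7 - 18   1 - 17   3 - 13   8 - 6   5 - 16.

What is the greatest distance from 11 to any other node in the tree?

6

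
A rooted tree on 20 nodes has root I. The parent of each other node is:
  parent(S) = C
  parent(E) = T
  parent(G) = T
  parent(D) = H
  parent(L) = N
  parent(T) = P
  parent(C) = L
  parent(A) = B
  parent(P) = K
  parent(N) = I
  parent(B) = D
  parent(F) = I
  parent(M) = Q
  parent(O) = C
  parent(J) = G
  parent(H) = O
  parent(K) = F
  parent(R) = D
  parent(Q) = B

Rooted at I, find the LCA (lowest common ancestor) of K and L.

I

Path K→root: K F I; path L→root: L N I.
First common node: I.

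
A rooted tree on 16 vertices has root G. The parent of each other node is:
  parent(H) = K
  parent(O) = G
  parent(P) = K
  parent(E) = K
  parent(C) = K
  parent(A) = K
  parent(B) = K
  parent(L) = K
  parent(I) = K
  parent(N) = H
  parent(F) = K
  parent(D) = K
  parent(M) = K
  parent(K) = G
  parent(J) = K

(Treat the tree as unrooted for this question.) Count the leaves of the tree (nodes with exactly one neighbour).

13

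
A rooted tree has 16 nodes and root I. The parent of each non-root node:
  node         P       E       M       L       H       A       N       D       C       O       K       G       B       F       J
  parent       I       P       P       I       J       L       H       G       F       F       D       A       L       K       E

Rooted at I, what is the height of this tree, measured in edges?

7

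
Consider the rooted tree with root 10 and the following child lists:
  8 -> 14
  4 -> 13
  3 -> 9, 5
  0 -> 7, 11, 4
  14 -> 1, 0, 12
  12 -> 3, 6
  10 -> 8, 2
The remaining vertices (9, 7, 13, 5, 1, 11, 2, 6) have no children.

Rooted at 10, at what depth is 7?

10–8–14–0–7 — 4 edges.

4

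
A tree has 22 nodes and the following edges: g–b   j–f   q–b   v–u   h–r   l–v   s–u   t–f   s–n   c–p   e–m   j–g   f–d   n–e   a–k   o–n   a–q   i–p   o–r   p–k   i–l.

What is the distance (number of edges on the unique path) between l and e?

5

l – v – u – s – n – e: 5 edges.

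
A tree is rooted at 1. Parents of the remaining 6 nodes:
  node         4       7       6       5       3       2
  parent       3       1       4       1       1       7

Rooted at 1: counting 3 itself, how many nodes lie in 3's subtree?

The subtree rooted at 3 contains: 3, 4, 6 — 3 nodes.

3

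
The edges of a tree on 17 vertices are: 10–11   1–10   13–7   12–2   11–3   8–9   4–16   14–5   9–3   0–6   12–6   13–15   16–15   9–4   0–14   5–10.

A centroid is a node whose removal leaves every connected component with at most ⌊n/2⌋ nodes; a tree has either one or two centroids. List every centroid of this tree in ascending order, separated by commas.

11

Removing 11 splits the tree into components of sizes 8, 8; the largest is 8 ≤ ⌊17/2⌋ = 8.
Every other node leaves some component of size > 8, so the centroid is unique.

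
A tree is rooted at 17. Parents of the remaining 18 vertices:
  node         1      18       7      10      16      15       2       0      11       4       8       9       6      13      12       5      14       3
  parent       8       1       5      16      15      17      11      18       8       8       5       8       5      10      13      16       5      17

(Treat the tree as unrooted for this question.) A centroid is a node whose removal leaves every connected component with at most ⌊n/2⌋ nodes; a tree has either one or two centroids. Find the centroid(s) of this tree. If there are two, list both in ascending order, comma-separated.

5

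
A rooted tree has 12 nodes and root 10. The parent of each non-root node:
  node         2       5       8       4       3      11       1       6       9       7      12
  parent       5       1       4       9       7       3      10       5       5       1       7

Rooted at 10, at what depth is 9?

Climbing from 9 to the root: 9 → 5 → 1 → 10. That's 3 steps.

3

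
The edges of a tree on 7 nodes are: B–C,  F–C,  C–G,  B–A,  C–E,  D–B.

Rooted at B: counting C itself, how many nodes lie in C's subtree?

The subtree rooted at C contains: C, G, E, F — 4 nodes.

4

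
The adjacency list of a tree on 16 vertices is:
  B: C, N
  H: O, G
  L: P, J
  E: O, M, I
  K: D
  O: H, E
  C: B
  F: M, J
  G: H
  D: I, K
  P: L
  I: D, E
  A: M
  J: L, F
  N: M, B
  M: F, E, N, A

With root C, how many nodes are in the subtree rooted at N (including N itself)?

N's subtree: {N, M, E, F, A, I, O, J, D, H, L, K, G, P}, size 14.

14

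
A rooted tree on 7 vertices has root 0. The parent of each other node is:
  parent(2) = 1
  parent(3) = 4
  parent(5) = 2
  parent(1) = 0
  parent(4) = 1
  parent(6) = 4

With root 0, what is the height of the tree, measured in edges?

3

The longest root-to-leaf path is 0 → 1 → 4 → 3 (3 edges).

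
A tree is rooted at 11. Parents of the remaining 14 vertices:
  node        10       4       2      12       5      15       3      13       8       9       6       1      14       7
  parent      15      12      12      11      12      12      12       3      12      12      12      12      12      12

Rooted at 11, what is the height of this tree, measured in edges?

3

A deepest node is 10, reached by 11-12-15-10.
That path has 3 edges, so the height is 3.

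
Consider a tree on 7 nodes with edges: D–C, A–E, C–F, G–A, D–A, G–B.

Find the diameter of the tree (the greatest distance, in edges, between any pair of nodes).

5

BFS from B reaches F last, at distance 5; BFS from F confirms no node is farther.
Path: B-G-A-D-C-F.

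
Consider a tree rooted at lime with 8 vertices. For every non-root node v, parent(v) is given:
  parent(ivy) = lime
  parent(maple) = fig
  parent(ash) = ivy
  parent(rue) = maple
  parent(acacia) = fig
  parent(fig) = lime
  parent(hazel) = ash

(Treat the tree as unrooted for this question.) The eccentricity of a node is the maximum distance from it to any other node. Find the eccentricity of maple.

5

A farthest node from maple is hazel.
The path maple-fig-lime-ivy-ash-hazel has 5 edges.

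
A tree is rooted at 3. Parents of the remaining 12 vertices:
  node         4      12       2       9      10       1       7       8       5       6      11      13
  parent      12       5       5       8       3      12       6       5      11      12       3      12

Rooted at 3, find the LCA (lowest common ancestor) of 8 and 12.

5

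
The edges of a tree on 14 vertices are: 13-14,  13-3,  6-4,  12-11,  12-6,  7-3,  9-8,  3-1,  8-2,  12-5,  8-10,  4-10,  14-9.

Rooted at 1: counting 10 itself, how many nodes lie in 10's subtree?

6

The subtree rooted at 10 contains: 10, 4, 6, 12, 5, 11 — 6 nodes.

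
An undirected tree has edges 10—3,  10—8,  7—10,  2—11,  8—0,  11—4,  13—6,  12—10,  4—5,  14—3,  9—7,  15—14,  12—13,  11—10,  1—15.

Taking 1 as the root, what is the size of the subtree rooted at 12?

Descendants of 12 (including itself): 12, 13, 6. That's 3.

3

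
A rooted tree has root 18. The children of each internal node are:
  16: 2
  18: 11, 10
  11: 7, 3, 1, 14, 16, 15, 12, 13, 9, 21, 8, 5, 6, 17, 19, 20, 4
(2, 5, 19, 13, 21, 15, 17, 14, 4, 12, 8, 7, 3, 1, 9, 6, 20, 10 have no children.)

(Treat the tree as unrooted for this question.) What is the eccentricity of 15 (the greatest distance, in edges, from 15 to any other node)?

The node farthest from 15 is 2 (10 also at distance 3), via 15-11-16-2 — 3 edges.

3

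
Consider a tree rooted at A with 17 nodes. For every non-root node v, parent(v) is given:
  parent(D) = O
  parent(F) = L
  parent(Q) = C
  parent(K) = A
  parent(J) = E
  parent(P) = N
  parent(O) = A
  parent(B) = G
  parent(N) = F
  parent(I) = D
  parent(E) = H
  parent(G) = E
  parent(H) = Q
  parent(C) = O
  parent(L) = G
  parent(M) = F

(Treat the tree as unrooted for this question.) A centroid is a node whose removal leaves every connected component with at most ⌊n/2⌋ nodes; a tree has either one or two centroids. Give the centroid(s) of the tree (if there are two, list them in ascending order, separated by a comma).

Removing E splits the tree into components of sizes 8, 7, 1; the largest is 8 ≤ ⌊17/2⌋ = 8.
No neighbour of E does as well, so E is the unique centroid.

E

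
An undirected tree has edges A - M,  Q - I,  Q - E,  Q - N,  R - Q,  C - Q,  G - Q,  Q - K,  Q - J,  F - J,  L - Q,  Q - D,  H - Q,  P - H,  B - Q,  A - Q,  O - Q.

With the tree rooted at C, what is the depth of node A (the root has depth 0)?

2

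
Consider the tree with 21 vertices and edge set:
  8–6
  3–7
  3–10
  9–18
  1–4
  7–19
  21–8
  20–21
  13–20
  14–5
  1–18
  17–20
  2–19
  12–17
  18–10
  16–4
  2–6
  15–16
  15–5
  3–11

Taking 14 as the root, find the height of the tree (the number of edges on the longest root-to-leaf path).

17

The longest root-to-leaf path is 14 → 5 → 15 → 16 → 4 → 1 → 18 → 10 → 3 → 7 → 19 → 2 → 6 → 8 → 21 → 20 → 17 → 12 (17 edges).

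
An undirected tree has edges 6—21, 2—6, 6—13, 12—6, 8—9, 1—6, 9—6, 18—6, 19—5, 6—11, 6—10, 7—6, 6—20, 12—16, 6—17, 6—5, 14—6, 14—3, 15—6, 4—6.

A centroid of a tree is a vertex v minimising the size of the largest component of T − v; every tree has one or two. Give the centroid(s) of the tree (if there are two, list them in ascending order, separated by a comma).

If 6 is removed the pieces have sizes 2, 2, 2, 2, 1, 1, 1, 1, 1, 1, 1, 1, 1, 1, 1, 1, all ≤ ⌊21/2⌋ = 10.
Every other node leaves some component of size > 10, so the centroid is unique.

6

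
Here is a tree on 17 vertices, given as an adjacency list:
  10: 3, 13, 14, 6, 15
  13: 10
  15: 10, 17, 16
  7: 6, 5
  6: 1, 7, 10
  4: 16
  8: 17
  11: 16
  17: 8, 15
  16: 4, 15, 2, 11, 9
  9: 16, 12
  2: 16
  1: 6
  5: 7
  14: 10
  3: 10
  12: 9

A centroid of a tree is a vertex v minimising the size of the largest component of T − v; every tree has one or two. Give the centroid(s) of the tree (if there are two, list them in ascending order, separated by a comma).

Delete 15: the remaining components have sizes 8, 6, 2. Max 8 ≤ 8, so 15 is a centroid.
Every other node leaves some component of size > 8, so the centroid is unique.

15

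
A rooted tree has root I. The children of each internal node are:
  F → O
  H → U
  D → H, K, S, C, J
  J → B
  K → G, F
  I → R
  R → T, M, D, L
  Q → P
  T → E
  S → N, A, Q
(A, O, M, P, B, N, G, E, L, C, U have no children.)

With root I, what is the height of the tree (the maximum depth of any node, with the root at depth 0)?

The longest root-to-leaf path is I → R → D → S → Q → P (5 edges).

5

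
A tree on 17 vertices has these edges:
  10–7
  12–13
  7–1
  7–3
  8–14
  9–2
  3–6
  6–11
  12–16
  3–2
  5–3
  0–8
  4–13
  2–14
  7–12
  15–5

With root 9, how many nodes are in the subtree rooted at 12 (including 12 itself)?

12's subtree: {12, 13, 16, 4}, size 4.

4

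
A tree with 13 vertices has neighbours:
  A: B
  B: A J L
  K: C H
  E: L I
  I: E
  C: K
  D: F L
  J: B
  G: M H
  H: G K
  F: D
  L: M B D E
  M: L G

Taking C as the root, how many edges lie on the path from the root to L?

C → K → H → G → M → L — 5 edges.

5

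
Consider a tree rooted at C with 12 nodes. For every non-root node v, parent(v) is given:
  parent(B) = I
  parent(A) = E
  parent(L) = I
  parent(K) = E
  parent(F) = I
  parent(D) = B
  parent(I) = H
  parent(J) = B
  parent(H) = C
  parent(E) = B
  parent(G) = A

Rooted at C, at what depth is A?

Path from C to A: C → H → I → B → E → A, which has 5 edges.

5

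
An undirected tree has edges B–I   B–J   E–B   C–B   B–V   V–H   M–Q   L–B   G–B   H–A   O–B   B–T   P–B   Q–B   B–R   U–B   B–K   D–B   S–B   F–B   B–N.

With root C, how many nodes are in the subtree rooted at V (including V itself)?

3

The subtree rooted at V contains: V, H, A — 3 nodes.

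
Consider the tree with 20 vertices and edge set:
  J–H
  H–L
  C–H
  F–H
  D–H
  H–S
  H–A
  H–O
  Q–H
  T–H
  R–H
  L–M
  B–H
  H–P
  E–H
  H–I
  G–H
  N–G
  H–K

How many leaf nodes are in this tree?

Degree-1 nodes: A, B, C, D, E, F, I, J, K, M, N, O, P, Q, R, S, T — 17 of them.

17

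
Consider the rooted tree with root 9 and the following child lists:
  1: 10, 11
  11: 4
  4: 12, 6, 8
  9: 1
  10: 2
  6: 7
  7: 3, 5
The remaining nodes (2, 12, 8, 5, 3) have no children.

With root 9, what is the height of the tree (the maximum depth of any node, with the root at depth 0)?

6

The longest root-to-leaf path is 9–1–11–4–6–7–5 (6 edges).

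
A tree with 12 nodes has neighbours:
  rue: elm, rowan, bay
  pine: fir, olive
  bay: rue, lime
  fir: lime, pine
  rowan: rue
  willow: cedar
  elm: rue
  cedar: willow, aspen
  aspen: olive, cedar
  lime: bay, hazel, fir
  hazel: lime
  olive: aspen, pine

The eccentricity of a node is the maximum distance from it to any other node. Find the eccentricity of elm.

9

The node farthest from elm is willow, via elm–rue–bay–lime–fir–pine–olive–aspen–cedar–willow — 9 edges.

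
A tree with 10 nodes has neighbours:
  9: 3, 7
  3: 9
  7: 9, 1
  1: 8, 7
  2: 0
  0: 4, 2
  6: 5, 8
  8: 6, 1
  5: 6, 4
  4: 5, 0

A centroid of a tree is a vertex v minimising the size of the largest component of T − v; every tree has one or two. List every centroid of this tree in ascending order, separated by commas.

6, 8

Delete 6: the remaining components have sizes 5, 4. Max 5 ≤ 5, so 6 is a centroid.
8 is adjacent to 6 and is also a centroid (the largest component after removing it is likewise 5).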